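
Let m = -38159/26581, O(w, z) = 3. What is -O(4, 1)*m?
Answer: 114477/26581 ≈ 4.3067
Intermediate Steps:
m = -38159/26581 (m = -38159*1/26581 = -38159/26581 ≈ -1.4356)
-O(4, 1)*m = -3*(-38159)/26581 = -1*(-114477/26581) = 114477/26581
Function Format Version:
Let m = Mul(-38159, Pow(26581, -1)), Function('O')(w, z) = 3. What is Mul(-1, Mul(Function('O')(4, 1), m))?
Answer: Rational(114477, 26581) ≈ 4.3067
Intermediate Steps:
m = Rational(-38159, 26581) (m = Mul(-38159, Rational(1, 26581)) = Rational(-38159, 26581) ≈ -1.4356)
Mul(-1, Mul(Function('O')(4, 1), m)) = Mul(-1, Mul(3, Rational(-38159, 26581))) = Mul(-1, Rational(-114477, 26581)) = Rational(114477, 26581)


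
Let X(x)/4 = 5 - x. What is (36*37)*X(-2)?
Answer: 37296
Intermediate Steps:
X(x) = 20 - 4*x (X(x) = 4*(5 - x) = 20 - 4*x)
(36*37)*X(-2) = (36*37)*(20 - 4*(-2)) = 1332*(20 + 8) = 1332*28 = 37296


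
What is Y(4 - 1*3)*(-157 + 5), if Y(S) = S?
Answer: -152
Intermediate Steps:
Y(4 - 1*3)*(-157 + 5) = (4 - 1*3)*(-157 + 5) = (4 - 3)*(-152) = 1*(-152) = -152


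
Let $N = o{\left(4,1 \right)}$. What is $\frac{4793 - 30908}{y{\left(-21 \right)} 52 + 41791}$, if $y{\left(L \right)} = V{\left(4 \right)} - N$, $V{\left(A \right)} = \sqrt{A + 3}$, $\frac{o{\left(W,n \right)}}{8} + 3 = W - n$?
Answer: $- \frac{363790655}{582156251} + \frac{452660 \sqrt{7}}{582156251} \approx -0.62284$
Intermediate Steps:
$o{\left(W,n \right)} = -24 - 8 n + 8 W$ ($o{\left(W,n \right)} = -24 + 8 \left(W - n\right) = -24 + \left(- 8 n + 8 W\right) = -24 - 8 n + 8 W$)
$N = 0$ ($N = -24 - 8 + 8 \cdot 4 = -24 - 8 + 32 = 0$)
$V{\left(A \right)} = \sqrt{3 + A}$
$y{\left(L \right)} = \sqrt{7}$ ($y{\left(L \right)} = \sqrt{3 + 4} - 0 = \sqrt{7} + 0 = \sqrt{7}$)
$\frac{4793 - 30908}{y{\left(-21 \right)} 52 + 41791} = \frac{4793 - 30908}{\sqrt{7} \cdot 52 + 41791} = - \frac{26115}{52 \sqrt{7} + 41791} = - \frac{26115}{41791 + 52 \sqrt{7}}$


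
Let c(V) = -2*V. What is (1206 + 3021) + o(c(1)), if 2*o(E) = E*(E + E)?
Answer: 4231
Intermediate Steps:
o(E) = E**2 (o(E) = (E*(E + E))/2 = (E*(2*E))/2 = (2*E**2)/2 = E**2)
(1206 + 3021) + o(c(1)) = (1206 + 3021) + (-2*1)**2 = 4227 + (-2)**2 = 4227 + 4 = 4231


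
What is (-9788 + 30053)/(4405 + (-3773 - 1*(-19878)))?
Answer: 579/586 ≈ 0.98805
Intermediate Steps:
(-9788 + 30053)/(4405 + (-3773 - 1*(-19878))) = 20265/(4405 + (-3773 + 19878)) = 20265/(4405 + 16105) = 20265/20510 = 20265*(1/20510) = 579/586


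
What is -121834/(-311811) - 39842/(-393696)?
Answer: 10064788721/20459790576 ≈ 0.49193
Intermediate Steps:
-121834/(-311811) - 39842/(-393696) = -121834*(-1/311811) - 39842*(-1/393696) = 121834/311811 + 19921/196848 = 10064788721/20459790576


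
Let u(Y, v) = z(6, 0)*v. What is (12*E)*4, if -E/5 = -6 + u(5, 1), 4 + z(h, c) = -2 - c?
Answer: 2880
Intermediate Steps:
z(h, c) = -6 - c (z(h, c) = -4 + (-2 - c) = -6 - c)
u(Y, v) = -6*v (u(Y, v) = (-6 - 1*0)*v = (-6 + 0)*v = -6*v)
E = 60 (E = -5*(-6 - 6*1) = -5*(-6 - 6) = -5*(-12) = 60)
(12*E)*4 = (12*60)*4 = 720*4 = 2880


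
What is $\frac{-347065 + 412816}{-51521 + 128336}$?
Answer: $\frac{21917}{25605} \approx 0.85597$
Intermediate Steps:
$\frac{-347065 + 412816}{-51521 + 128336} = \frac{65751}{76815} = 65751 \cdot \frac{1}{76815} = \frac{21917}{25605}$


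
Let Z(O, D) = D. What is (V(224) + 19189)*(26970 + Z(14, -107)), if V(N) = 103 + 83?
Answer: 520470625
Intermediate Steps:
V(N) = 186
(V(224) + 19189)*(26970 + Z(14, -107)) = (186 + 19189)*(26970 - 107) = 19375*26863 = 520470625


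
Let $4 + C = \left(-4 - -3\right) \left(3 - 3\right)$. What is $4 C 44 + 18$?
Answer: $-686$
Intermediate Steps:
$C = -4$ ($C = -4 + \left(-4 - -3\right) \left(3 - 3\right) = -4 + \left(-4 + 3\right) 0 = -4 - 0 = -4 + 0 = -4$)
$4 C 44 + 18 = 4 \left(-4\right) 44 + 18 = \left(-16\right) 44 + 18 = -704 + 18 = -686$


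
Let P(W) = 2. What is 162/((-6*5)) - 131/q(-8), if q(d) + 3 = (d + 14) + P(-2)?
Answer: -158/5 ≈ -31.600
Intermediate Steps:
q(d) = 13 + d (q(d) = -3 + ((d + 14) + 2) = -3 + ((14 + d) + 2) = -3 + (16 + d) = 13 + d)
162/((-6*5)) - 131/q(-8) = 162/((-6*5)) - 131/(13 - 8) = 162/(-30) - 131/5 = 162*(-1/30) - 131*⅕ = -27/5 - 131/5 = -158/5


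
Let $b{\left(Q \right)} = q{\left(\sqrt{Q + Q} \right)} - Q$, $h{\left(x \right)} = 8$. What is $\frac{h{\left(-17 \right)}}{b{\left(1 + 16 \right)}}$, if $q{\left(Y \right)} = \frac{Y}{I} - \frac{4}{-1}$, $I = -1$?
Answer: $- \frac{104}{135} + \frac{8 \sqrt{34}}{135} \approx -0.42483$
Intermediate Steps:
$q{\left(Y \right)} = 4 - Y$ ($q{\left(Y \right)} = \frac{Y}{-1} - \frac{4}{-1} = Y \left(-1\right) - -4 = - Y + 4 = 4 - Y$)
$b{\left(Q \right)} = 4 - Q - \sqrt{2} \sqrt{Q}$ ($b{\left(Q \right)} = \left(4 - \sqrt{Q + Q}\right) - Q = \left(4 - \sqrt{2 Q}\right) - Q = \left(4 - \sqrt{2} \sqrt{Q}\right) - Q = 4 - Q - \sqrt{2} \sqrt{Q}$)
$\frac{h{\left(-17 \right)}}{b{\left(1 + 16 \right)}} = \frac{8}{4 - \left(1 + 16\right) - \sqrt{2} \sqrt{1 + 16}} = \frac{8}{4 - 17 - \sqrt{2} \sqrt{17}} = \frac{8}{4 - 17 - \sqrt{34}} = \frac{8}{-13 - \sqrt{34}}$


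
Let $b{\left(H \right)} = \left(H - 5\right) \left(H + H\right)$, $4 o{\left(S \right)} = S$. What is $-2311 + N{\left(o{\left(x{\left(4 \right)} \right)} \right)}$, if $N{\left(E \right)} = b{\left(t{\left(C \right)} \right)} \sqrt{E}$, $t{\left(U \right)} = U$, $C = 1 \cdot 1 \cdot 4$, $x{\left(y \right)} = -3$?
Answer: $-2311 - 4 i \sqrt{3} \approx -2311.0 - 6.9282 i$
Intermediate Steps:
$o{\left(S \right)} = \frac{S}{4}$
$C = 4$ ($C = 1 \cdot 4 = 4$)
$b{\left(H \right)} = 2 H \left(-5 + H\right)$ ($b{\left(H \right)} = \left(-5 + H\right) 2 H = 2 H \left(-5 + H\right)$)
$N{\left(E \right)} = - 8 \sqrt{E}$ ($N{\left(E \right)} = 2 \cdot 4 \left(-5 + 4\right) \sqrt{E} = 2 \cdot 4 \left(-1\right) \sqrt{E} = - 8 \sqrt{E}$)
$-2311 + N{\left(o{\left(x{\left(4 \right)} \right)} \right)} = -2311 - 8 \sqrt{\frac{1}{4} \left(-3\right)} = -2311 - 8 \sqrt{- \frac{3}{4}} = -2311 - 8 \frac{i \sqrt{3}}{2} = -2311 - 4 i \sqrt{3}$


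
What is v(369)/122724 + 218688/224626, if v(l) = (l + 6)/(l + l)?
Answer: 3301120770901/3390741150552 ≈ 0.97357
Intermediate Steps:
v(l) = (6 + l)/(2*l) (v(l) = (6 + l)/((2*l)) = (6 + l)*(1/(2*l)) = (6 + l)/(2*l))
v(369)/122724 + 218688/224626 = ((½)*(6 + 369)/369)/122724 + 218688/224626 = ((½)*(1/369)*375)*(1/122724) + 218688*(1/224626) = (125/246)*(1/122724) + 109344/112313 = 125/30190104 + 109344/112313 = 3301120770901/3390741150552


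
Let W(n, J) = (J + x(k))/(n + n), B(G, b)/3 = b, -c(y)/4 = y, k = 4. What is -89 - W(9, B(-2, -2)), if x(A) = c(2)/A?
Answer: -797/9 ≈ -88.556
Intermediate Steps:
c(y) = -4*y
B(G, b) = 3*b
x(A) = -8/A (x(A) = (-4*2)/A = -8/A)
W(n, J) = (-2 + J)/(2*n) (W(n, J) = (J - 8/4)/(n + n) = (J - 8*¼)/((2*n)) = (J - 2)*(1/(2*n)) = (-2 + J)*(1/(2*n)) = (-2 + J)/(2*n))
-89 - W(9, B(-2, -2)) = -89 - (-2 + 3*(-2))/(2*9) = -89 - (-2 - 6)/(2*9) = -89 - (-8)/(2*9) = -89 - 1*(-4/9) = -89 + 4/9 = -797/9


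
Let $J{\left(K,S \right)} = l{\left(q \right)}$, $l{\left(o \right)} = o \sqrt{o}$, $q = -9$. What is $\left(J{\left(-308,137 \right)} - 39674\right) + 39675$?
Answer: $1 - 27 i \approx 1.0 - 27.0 i$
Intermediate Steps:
$l{\left(o \right)} = o^{\frac{3}{2}}$
$J{\left(K,S \right)} = - 27 i$ ($J{\left(K,S \right)} = \left(-9\right)^{\frac{3}{2}} = - 27 i$)
$\left(J{\left(-308,137 \right)} - 39674\right) + 39675 = \left(- 27 i - 39674\right) + 39675 = \left(-39674 - 27 i\right) + 39675 = 1 - 27 i$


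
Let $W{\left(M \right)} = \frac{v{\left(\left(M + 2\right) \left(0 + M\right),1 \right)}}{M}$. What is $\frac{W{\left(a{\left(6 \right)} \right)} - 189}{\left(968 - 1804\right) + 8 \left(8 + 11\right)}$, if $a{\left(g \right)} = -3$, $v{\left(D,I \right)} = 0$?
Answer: $\frac{21}{76} \approx 0.27632$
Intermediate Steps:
$W{\left(M \right)} = 0$ ($W{\left(M \right)} = \frac{0}{M} = 0$)
$\frac{W{\left(a{\left(6 \right)} \right)} - 189}{\left(968 - 1804\right) + 8 \left(8 + 11\right)} = \frac{0 - 189}{\left(968 - 1804\right) + 8 \left(8 + 11\right)} = - \frac{189}{-836 + 8 \cdot 19} = - \frac{189}{-836 + 152} = - \frac{189}{-684} = \left(-189\right) \left(- \frac{1}{684}\right) = \frac{21}{76}$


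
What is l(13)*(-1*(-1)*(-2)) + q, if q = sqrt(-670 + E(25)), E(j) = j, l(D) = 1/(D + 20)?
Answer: -2/33 + I*sqrt(645) ≈ -0.060606 + 25.397*I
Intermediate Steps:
l(D) = 1/(20 + D)
q = I*sqrt(645) (q = sqrt(-670 + 25) = sqrt(-645) = I*sqrt(645) ≈ 25.397*I)
l(13)*(-1*(-1)*(-2)) + q = (-1*(-1)*(-2))/(20 + 13) + I*sqrt(645) = (1*(-2))/33 + I*sqrt(645) = (1/33)*(-2) + I*sqrt(645) = -2/33 + I*sqrt(645)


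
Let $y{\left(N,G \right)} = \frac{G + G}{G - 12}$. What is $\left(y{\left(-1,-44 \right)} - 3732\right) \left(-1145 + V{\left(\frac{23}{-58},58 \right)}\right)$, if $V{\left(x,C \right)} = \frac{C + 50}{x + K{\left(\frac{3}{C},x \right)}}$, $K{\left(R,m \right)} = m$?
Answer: $\frac{769471771}{161} \approx 4.7793 \cdot 10^{6}$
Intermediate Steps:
$V{\left(x,C \right)} = \frac{50 + C}{2 x}$ ($V{\left(x,C \right)} = \frac{C + 50}{x + x} = \frac{50 + C}{2 x}$)
$y{\left(N,G \right)} = \frac{2 G}{-12 + G}$
$\left(y{\left(-1,-44 \right)} - 3732\right) \left(-1145 + V{\left(\frac{23}{-58},58 \right)}\right) = \left(2 \left(-44\right) \frac{1}{-12 - 44} - 3732\right) \left(-1145 + \frac{50 + 58}{2 \frac{23}{-58}}\right) = \left(2 \left(-44\right) \frac{1}{-56} - 3732\right) \left(-1145 + \frac{1}{2} \frac{1}{23 \left(- \frac{1}{58}\right)} 108\right) = \left(2 \left(-44\right) \left(- \frac{1}{56}\right) - 3732\right) \left(-1145 + \frac{1}{2} \frac{1}{- \frac{23}{58}} \cdot 108\right) = \left(\frac{11}{7} - 3732\right) \left(-1145 + \frac{1}{2} \left(- \frac{58}{23}\right) 108\right) = - \frac{26113 \left(-1145 - \frac{3132}{23}\right)}{7} = \left(- \frac{26113}{7}\right) \left(- \frac{29467}{23}\right) = \frac{769471771}{161}$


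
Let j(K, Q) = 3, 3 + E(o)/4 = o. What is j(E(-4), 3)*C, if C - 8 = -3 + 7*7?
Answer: 162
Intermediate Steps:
E(o) = -12 + 4*o
C = 54 (C = 8 + (-3 + 7*7) = 8 + (-3 + 49) = 8 + 46 = 54)
j(E(-4), 3)*C = 3*54 = 162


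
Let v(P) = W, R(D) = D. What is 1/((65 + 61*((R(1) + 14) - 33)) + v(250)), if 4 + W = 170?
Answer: -1/867 ≈ -0.0011534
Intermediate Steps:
W = 166 (W = -4 + 170 = 166)
v(P) = 166
1/((65 + 61*((R(1) + 14) - 33)) + v(250)) = 1/((65 + 61*((1 + 14) - 33)) + 166) = 1/((65 + 61*(15 - 33)) + 166) = 1/((65 + 61*(-18)) + 166) = 1/((65 - 1098) + 166) = 1/(-1033 + 166) = 1/(-867) = -1/867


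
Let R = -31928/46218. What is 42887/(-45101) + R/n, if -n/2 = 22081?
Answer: -21883582160141/23013679557729 ≈ -0.95089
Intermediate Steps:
n = -44162 (n = -2*22081 = -44162)
R = -15964/23109 (R = -31928*1/46218 = -15964/23109 ≈ -0.69081)
42887/(-45101) + R/n = 42887/(-45101) - 15964/23109/(-44162) = 42887*(-1/45101) - 15964/23109*(-1/44162) = -42887/45101 + 7982/510269829 = -21883582160141/23013679557729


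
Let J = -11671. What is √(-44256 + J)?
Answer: I*√55927 ≈ 236.49*I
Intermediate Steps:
√(-44256 + J) = √(-44256 - 11671) = √(-55927) = I*√55927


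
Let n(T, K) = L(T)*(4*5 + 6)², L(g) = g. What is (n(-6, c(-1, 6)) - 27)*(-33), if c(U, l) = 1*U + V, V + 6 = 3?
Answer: 134739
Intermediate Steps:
V = -3 (V = -6 + 3 = -3)
c(U, l) = -3 + U (c(U, l) = 1*U - 3 = U - 3 = -3 + U)
n(T, K) = 676*T (n(T, K) = T*(4*5 + 6)² = T*(20 + 6)² = T*26² = T*676 = 676*T)
(n(-6, c(-1, 6)) - 27)*(-33) = (676*(-6) - 27)*(-33) = (-4056 - 27)*(-33) = -4083*(-33) = 134739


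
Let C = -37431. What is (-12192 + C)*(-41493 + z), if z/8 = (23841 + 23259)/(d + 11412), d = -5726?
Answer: 5844408322977/2843 ≈ 2.0557e+9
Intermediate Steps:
z = 188400/2843 (z = 8*((23841 + 23259)/(-5726 + 11412)) = 8*(47100/5686) = 8*(47100*(1/5686)) = 8*(23550/2843) = 188400/2843 ≈ 66.268)
(-12192 + C)*(-41493 + z) = (-12192 - 37431)*(-41493 + 188400/2843) = -49623*(-117776199/2843) = 5844408322977/2843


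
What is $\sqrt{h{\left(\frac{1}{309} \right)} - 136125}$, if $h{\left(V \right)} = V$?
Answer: $\frac{4 i \sqrt{812334426}}{309} \approx 368.95 i$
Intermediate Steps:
$\sqrt{h{\left(\frac{1}{309} \right)} - 136125} = \sqrt{\frac{1}{309} - 136125} = \sqrt{- \frac{42062624}{309}} = \frac{4 i \sqrt{812334426}}{309}$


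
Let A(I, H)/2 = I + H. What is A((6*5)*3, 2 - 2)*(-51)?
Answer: -9180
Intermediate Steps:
A(I, H) = 2*H + 2*I (A(I, H) = 2*(I + H) = 2*(H + I) = 2*H + 2*I)
A((6*5)*3, 2 - 2)*(-51) = (2*(2 - 2) + 2*((6*5)*3))*(-51) = (2*0 + 2*(30*3))*(-51) = (0 + 2*90)*(-51) = (0 + 180)*(-51) = 180*(-51) = -9180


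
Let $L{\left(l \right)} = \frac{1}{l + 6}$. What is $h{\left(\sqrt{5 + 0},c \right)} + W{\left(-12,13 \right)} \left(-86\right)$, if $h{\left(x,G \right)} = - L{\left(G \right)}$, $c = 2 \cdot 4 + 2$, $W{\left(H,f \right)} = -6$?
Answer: $\frac{8255}{16} \approx 515.94$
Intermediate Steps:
$L{\left(l \right)} = \frac{1}{6 + l}$
$c = 10$ ($c = 8 + 2 = 10$)
$h{\left(x,G \right)} = - \frac{1}{6 + G}$
$h{\left(\sqrt{5 + 0},c \right)} + W{\left(-12,13 \right)} \left(-86\right) = - \frac{1}{6 + 10} - -516 = - \frac{1}{16} + 516 = \frac{8255}{16}$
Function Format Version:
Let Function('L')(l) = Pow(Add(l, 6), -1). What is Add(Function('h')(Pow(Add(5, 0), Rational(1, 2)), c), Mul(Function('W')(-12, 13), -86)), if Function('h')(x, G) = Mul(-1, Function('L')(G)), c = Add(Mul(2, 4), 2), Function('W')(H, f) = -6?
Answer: Rational(8255, 16) ≈ 515.94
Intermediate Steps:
Function('L')(l) = Pow(Add(6, l), -1)
c = 10 (c = Add(8, 2) = 10)
Function('h')(x, G) = Mul(-1, Pow(Add(6, G), -1))
Add(Function('h')(Pow(Add(5, 0), Rational(1, 2)), c), Mul(Function('W')(-12, 13), -86)) = Add(Mul(-1, Pow(Add(6, 10), -1)), Mul(-6, -86)) = Add(Mul(-1, Pow(16, -1)), 516) = Add(Mul(-1, Rational(1, 16)), 516) = Add(Rational(-1, 16), 516) = Rational(8255, 16)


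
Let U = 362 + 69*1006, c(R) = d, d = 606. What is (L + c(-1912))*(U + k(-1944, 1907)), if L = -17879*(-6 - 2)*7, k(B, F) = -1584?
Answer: 68316791360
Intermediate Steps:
L = 1001224 (L = -(-143032)*7 = -17879*(-56) = 1001224)
c(R) = 606
U = 69776 (U = 362 + 69414 = 69776)
(L + c(-1912))*(U + k(-1944, 1907)) = (1001224 + 606)*(69776 - 1584) = 1001830*68192 = 68316791360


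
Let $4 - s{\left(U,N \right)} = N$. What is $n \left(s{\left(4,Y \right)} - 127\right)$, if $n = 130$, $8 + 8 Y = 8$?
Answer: $-15990$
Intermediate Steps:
$Y = 0$ ($Y = -1 + \frac{1}{8} \cdot 8 = -1 + 1 = 0$)
$s{\left(U,N \right)} = 4 - N$
$n \left(s{\left(4,Y \right)} - 127\right) = 130 \left(\left(4 - 0\right) - 127\right) = 130 \left(\left(4 + 0\right) - 127\right) = 130 \left(4 - 127\right) = 130 \left(-123\right) = -15990$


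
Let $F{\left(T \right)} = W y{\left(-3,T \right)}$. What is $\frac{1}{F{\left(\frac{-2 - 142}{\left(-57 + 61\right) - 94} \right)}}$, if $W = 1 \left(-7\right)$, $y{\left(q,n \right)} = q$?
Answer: $\frac{1}{21} \approx 0.047619$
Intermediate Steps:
$W = -7$
$F{\left(T \right)} = 21$ ($F{\left(T \right)} = \left(-7\right) \left(-3\right) = 21$)
$\frac{1}{F{\left(\frac{-2 - 142}{\left(-57 + 61\right) - 94} \right)}} = \frac{1}{21}$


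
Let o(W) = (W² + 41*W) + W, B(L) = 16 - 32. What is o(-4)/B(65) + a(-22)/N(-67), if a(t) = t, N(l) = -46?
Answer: 459/46 ≈ 9.9783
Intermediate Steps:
B(L) = -16
o(W) = W² + 42*W
o(-4)/B(65) + a(-22)/N(-67) = -4*(42 - 4)/(-16) - 22/(-46) = -4*38*(-1/16) - 22*(-1/46) = -152*(-1/16) + 11/23 = 19/2 + 11/23 = 459/46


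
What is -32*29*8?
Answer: -7424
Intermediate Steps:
-32*29*8 = -928*8 = -7424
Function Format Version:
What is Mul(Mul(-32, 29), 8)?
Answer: -7424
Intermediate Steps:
Mul(Mul(-32, 29), 8) = Mul(-928, 8) = -7424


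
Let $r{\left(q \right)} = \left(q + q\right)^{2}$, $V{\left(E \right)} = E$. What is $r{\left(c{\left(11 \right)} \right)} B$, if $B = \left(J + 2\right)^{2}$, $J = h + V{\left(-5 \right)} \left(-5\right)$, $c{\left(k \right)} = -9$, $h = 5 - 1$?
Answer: $311364$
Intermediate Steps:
$h = 4$
$r{\left(q \right)} = 4 q^{2}$ ($r{\left(q \right)} = \left(2 q\right)^{2} = 4 q^{2}$)
$J = 29$ ($J = 4 - -25 = 4 + 25 = 29$)
$B = 961$ ($B = \left(29 + 2\right)^{2} = 31^{2} = 961$)
$r{\left(c{\left(11 \right)} \right)} B = 4 \left(-9\right)^{2} \cdot 961 = 4 \cdot 81 \cdot 961 = 324 \cdot 961 = 311364$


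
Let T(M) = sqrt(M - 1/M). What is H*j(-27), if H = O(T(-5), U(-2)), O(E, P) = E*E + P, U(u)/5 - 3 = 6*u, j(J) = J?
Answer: 6723/5 ≈ 1344.6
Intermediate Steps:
U(u) = 15 + 30*u (U(u) = 15 + 5*(6*u) = 15 + 30*u)
O(E, P) = P + E**2 (O(E, P) = E**2 + P = P + E**2)
H = -249/5 (H = (15 + 30*(-2)) + (sqrt(-5 - 1/(-5)))**2 = (15 - 60) + (sqrt(-5 - 1*(-1/5)))**2 = -45 + (sqrt(-5 + 1/5))**2 = -45 + (sqrt(-24/5))**2 = -45 + (2*I*sqrt(30)/5)**2 = -45 - 24/5 = -249/5 ≈ -49.800)
H*j(-27) = -249/5*(-27) = 6723/5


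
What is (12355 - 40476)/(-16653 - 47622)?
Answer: 28121/64275 ≈ 0.43751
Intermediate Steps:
(12355 - 40476)/(-16653 - 47622) = -28121/(-64275) = -28121*(-1/64275) = 28121/64275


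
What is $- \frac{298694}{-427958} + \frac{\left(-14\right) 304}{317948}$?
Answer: $\frac{11643471333}{17008548773} \approx 0.68457$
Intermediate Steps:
$- \frac{298694}{-427958} + \frac{\left(-14\right) 304}{317948} = \left(-298694\right) \left(- \frac{1}{427958}\right) - \frac{1064}{79487} = \frac{149347}{213979} - \frac{1064}{79487} = \frac{11643471333}{17008548773}$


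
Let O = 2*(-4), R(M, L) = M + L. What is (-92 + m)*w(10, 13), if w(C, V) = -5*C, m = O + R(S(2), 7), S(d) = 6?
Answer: 4350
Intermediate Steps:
R(M, L) = L + M
O = -8
m = 5 (m = -8 + (7 + 6) = -8 + 13 = 5)
(-92 + m)*w(10, 13) = (-92 + 5)*(-5*10) = -87*(-50) = 4350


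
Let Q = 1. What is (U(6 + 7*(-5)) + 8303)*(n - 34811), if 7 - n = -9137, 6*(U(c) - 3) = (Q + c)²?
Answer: -649631770/3 ≈ -2.1654e+8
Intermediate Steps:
U(c) = 3 + (1 + c)²/6
n = 9144 (n = 7 - 1*(-9137) = 7 + 9137 = 9144)
(U(6 + 7*(-5)) + 8303)*(n - 34811) = ((3 + (1 + (6 + 7*(-5)))²/6) + 8303)*(9144 - 34811) = ((3 + (1 + (6 - 35))²/6) + 8303)*(-25667) = ((3 + (1 - 29)²/6) + 8303)*(-25667) = ((3 + (⅙)*(-28)²) + 8303)*(-25667) = ((3 + (⅙)*784) + 8303)*(-25667) = ((3 + 392/3) + 8303)*(-25667) = (401/3 + 8303)*(-25667) = (25310/3)*(-25667) = -649631770/3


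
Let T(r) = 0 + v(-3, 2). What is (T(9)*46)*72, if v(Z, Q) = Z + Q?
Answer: -3312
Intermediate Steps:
v(Z, Q) = Q + Z
T(r) = -1 (T(r) = 0 + (2 - 3) = 0 - 1 = -1)
(T(9)*46)*72 = -1*46*72 = -46*72 = -3312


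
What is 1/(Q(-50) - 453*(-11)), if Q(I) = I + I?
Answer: 1/4883 ≈ 0.00020479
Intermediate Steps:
Q(I) = 2*I
1/(Q(-50) - 453*(-11)) = 1/(2*(-50) - 453*(-11)) = 1/(-100 + 4983) = 1/4883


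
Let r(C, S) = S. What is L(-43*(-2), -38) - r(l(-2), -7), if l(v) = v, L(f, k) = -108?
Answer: -101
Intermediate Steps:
L(-43*(-2), -38) - r(l(-2), -7) = -108 - 1*(-7) = -108 + 7 = -101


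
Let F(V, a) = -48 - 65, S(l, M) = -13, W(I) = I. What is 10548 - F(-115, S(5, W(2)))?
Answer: 10661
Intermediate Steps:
F(V, a) = -113
10548 - F(-115, S(5, W(2))) = 10548 - 1*(-113) = 10548 + 113 = 10661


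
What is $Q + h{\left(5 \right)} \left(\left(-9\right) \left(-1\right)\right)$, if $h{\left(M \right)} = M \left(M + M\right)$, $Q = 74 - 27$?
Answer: $497$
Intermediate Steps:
$Q = 47$ ($Q = 74 - 27 = 47$)
$h{\left(M \right)} = 2 M^{2}$ ($h{\left(M \right)} = M 2 M = 2 M^{2}$)
$Q + h{\left(5 \right)} \left(\left(-9\right) \left(-1\right)\right) = 47 + 2 \cdot 5^{2} \left(\left(-9\right) \left(-1\right)\right) = 47 + 2 \cdot 25 \cdot 9 = 47 + 50 \cdot 9 = 47 + 450 = 497$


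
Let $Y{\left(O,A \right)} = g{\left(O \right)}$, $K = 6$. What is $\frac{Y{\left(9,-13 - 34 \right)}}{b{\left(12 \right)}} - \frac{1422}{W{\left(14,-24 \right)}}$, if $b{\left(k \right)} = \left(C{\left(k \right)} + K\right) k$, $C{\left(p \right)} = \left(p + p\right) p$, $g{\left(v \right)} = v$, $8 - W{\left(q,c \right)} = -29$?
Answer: $- \frac{557387}{14504} \approx -38.43$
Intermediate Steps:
$W{\left(q,c \right)} = 37$ ($W{\left(q,c \right)} = 8 - -29 = 8 + 29 = 37$)
$Y{\left(O,A \right)} = O$
$C{\left(p \right)} = 2 p^{2}$ ($C{\left(p \right)} = 2 p p = 2 p^{2}$)
$b{\left(k \right)} = k \left(6 + 2 k^{2}\right)$ ($b{\left(k \right)} = \left(2 k^{2} + 6\right) k = \left(6 + 2 k^{2}\right) k = k \left(6 + 2 k^{2}\right)$)
$\frac{Y{\left(9,-13 - 34 \right)}}{b{\left(12 \right)}} - \frac{1422}{W{\left(14,-24 \right)}} = \frac{9}{2 \cdot 12 \left(3 + 12^{2}\right)} - \frac{1422}{37} = \frac{9}{2 \cdot 12 \left(3 + 144\right)} - \frac{1422}{37} = \frac{9}{2 \cdot 12 \cdot 147} - \frac{1422}{37} = \frac{9}{3528} - \frac{1422}{37} = 9 \cdot \frac{1}{3528} - \frac{1422}{37} = \frac{1}{392} - \frac{1422}{37} = - \frac{557387}{14504}$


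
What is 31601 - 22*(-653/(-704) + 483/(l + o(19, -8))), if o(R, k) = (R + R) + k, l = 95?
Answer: 125982343/4000 ≈ 31496.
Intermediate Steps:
o(R, k) = k + 2*R (o(R, k) = 2*R + k = k + 2*R)
31601 - 22*(-653/(-704) + 483/(l + o(19, -8))) = 31601 - 22*(-653/(-704) + 483/(95 + (-8 + 2*19))) = 31601 - 22*(-653*(-1/704) + 483/(95 + (-8 + 38))) = 31601 - 22*(653/704 + 483/(95 + 30)) = 31601 - 22*(653/704 + 483/125) = 31601 - 22*421657/88000 = 31601 - 1*421657/4000 = 31601 - 421657/4000 = 125982343/4000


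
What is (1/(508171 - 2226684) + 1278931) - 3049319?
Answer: -3042434793045/1718513 ≈ -1.7704e+6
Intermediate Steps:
(1/(508171 - 2226684) + 1278931) - 3049319 = (1/(-1718513) + 1278931) - 3049319 = (-1/1718513 + 1278931) - 3049319 = 2197859549602/1718513 - 3049319 = -3042434793045/1718513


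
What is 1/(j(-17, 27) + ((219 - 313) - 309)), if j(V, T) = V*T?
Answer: -1/862 ≈ -0.0011601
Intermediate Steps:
j(V, T) = T*V
1/(j(-17, 27) + ((219 - 313) - 309)) = 1/(27*(-17) + ((219 - 313) - 309)) = 1/(-459 + (-94 - 309)) = 1/(-459 - 403) = 1/(-862) = -1/862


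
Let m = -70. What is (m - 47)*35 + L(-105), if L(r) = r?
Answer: -4200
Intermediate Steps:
(m - 47)*35 + L(-105) = (-70 - 47)*35 - 105 = -117*35 - 105 = -4095 - 105 = -4200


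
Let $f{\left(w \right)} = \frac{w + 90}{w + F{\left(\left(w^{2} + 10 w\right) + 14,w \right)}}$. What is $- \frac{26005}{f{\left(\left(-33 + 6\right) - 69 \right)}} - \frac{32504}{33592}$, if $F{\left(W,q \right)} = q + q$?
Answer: $- \frac{308315519}{247} \approx -1.2482 \cdot 10^{6}$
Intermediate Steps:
$F{\left(W,q \right)} = 2 q$
$f{\left(w \right)} = \frac{90 + w}{3 w}$ ($f{\left(w \right)} = \frac{w + 90}{w + 2 w} = \frac{90 + w}{3 w}$)
$- \frac{26005}{f{\left(\left(-33 + 6\right) - 69 \right)}} - \frac{32504}{33592} = - \frac{26005}{\frac{1}{3} \frac{1}{\left(-33 + 6\right) - 69} \left(90 + \left(\left(-33 + 6\right) - 69\right)\right)} - \frac{32504}{33592} = - \frac{26005}{\frac{1}{3} \frac{1}{-27 - 69} \left(90 - 96\right)} - \frac{239}{247} = - \frac{26005}{\frac{1}{3} \frac{1}{-96} \left(90 - 96\right)} - \frac{239}{247} = - \frac{26005}{\frac{1}{3} \left(- \frac{1}{96}\right) \left(-6\right)} - \frac{239}{247} = - 26005 \frac{1}{\frac{1}{48}} - \frac{239}{247} = \left(-26005\right) 48 - \frac{239}{247} = -1248240 - \frac{239}{247} = - \frac{308315519}{247}$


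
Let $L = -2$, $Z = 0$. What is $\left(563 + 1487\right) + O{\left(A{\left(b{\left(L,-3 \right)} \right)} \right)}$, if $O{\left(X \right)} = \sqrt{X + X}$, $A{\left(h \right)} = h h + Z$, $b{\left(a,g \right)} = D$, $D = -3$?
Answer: $2050 + 3 \sqrt{2} \approx 2054.2$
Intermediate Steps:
$b{\left(a,g \right)} = -3$
$A{\left(h \right)} = h^{2}$ ($A{\left(h \right)} = h h + 0 = h^{2} + 0 = h^{2}$)
$O{\left(X \right)} = \sqrt{2} \sqrt{X}$ ($O{\left(X \right)} = \sqrt{2 X} = \sqrt{2} \sqrt{X}$)
$\left(563 + 1487\right) + O{\left(A{\left(b{\left(L,-3 \right)} \right)} \right)} = \left(563 + 1487\right) + \sqrt{2} \sqrt{\left(-3\right)^{2}} = 2050 + \sqrt{2} \sqrt{9} = 2050 + \sqrt{2} \cdot 3 = 2050 + 3 \sqrt{2}$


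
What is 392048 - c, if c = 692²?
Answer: -86816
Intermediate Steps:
c = 478864
392048 - c = 392048 - 1*478864 = 392048 - 478864 = -86816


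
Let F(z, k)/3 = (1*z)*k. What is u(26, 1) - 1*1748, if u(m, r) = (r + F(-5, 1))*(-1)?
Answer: -1734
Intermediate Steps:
F(z, k) = 3*k*z (F(z, k) = 3*((1*z)*k) = 3*(z*k) = 3*(k*z) = 3*k*z)
u(m, r) = 15 - r (u(m, r) = (r + 3*1*(-5))*(-1) = (r - 15)*(-1) = (-15 + r)*(-1) = 15 - r)
u(26, 1) - 1*1748 = (15 - 1*1) - 1*1748 = (15 - 1) - 1748 = 14 - 1748 = -1734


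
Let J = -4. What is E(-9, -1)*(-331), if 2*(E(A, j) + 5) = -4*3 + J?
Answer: 4303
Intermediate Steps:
E(A, j) = -13 (E(A, j) = -5 + (-4*3 - 4)/2 = -5 + (-12 - 4)/2 = -5 + (½)*(-16) = -5 - 8 = -13)
E(-9, -1)*(-331) = -13*(-331) = 4303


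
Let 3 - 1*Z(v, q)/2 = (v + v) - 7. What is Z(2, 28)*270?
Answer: 3240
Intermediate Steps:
Z(v, q) = 20 - 4*v (Z(v, q) = 6 - 2*((v + v) - 7) = 6 - 2*(2*v - 7) = 6 - 2*(-7 + 2*v) = 6 + (14 - 4*v) = 20 - 4*v)
Z(2, 28)*270 = (20 - 4*2)*270 = (20 - 8)*270 = 12*270 = 3240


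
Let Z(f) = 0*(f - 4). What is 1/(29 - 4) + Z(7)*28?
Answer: 1/25 ≈ 0.040000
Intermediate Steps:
Z(f) = 0 (Z(f) = 0*(-4 + f) = 0)
1/(29 - 4) + Z(7)*28 = 1/(29 - 4) + 0*28 = 1/25 + 0 = 1/25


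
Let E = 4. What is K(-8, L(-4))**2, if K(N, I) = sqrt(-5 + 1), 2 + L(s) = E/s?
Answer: -4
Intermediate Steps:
L(s) = -2 + 4/s
K(N, I) = 2*I (K(N, I) = sqrt(-4) = 2*I)
K(-8, L(-4))**2 = (2*I)**2 = -4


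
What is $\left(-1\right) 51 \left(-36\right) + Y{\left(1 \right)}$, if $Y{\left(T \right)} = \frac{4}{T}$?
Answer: $1840$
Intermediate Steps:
$\left(-1\right) 51 \left(-36\right) + Y{\left(1 \right)} = \left(-1\right) 51 \left(-36\right) + \frac{4}{1} = \left(-51\right) \left(-36\right) + 4 \cdot 1 = 1836 + 4 = 1840$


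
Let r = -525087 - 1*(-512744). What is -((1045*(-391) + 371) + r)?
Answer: 420567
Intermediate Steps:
r = -12343 (r = -525087 + 512744 = -12343)
-((1045*(-391) + 371) + r) = -((1045*(-391) + 371) - 12343) = -((-408595 + 371) - 12343) = -(-408224 - 12343) = -1*(-420567) = 420567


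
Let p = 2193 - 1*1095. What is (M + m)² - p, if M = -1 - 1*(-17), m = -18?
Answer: -1094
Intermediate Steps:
M = 16 (M = -1 + 17 = 16)
p = 1098 (p = 2193 - 1095 = 1098)
(M + m)² - p = (16 - 18)² - 1*1098 = (-2)² - 1098 = 4 - 1098 = -1094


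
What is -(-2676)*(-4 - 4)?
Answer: -21408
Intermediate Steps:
-(-2676)*(-4 - 4) = -(-2676)*(-8) = -446*48 = -21408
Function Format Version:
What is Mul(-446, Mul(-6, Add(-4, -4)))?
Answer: -21408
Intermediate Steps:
Mul(-446, Mul(-6, Add(-4, -4))) = Mul(-446, Mul(-6, -8)) = Mul(-446, 48) = -21408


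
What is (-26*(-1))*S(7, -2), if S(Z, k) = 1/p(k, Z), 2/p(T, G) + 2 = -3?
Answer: -65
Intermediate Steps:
p(T, G) = -⅖ (p(T, G) = 2/(-2 - 3) = 2/(-5) = 2*(-⅕) = -⅖)
S(Z, k) = -5/2 (S(Z, k) = 1/(-⅖) = -5/2)
(-26*(-1))*S(7, -2) = -26*(-1)*(-5/2) = 26*(-5/2) = -65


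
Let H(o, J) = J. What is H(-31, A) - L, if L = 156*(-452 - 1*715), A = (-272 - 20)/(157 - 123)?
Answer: 3094738/17 ≈ 1.8204e+5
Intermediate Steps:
A = -146/17 (A = -292/34 = -292*1/34 = -146/17 ≈ -8.5882)
L = -182052 (L = 156*(-452 - 715) = 156*(-1167) = -182052)
H(-31, A) - L = -146/17 - 1*(-182052) = -146/17 + 182052 = 3094738/17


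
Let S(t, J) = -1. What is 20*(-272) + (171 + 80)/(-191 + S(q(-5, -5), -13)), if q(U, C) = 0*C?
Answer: -1044731/192 ≈ -5441.3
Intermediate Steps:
q(U, C) = 0
20*(-272) + (171 + 80)/(-191 + S(q(-5, -5), -13)) = 20*(-272) + (171 + 80)/(-191 - 1) = -5440 + 251/(-192) = -5440 + 251*(-1/192) = -5440 - 251/192 = -1044731/192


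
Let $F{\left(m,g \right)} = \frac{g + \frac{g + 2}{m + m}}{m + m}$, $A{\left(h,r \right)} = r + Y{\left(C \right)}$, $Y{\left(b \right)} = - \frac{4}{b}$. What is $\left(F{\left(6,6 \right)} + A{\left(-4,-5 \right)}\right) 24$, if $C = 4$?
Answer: $- \frac{392}{3} \approx -130.67$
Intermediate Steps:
$A{\left(h,r \right)} = -1 + r$ ($A{\left(h,r \right)} = r - \frac{4}{4} = r - 1 = -1 + r$)
$F{\left(m,g \right)} = \frac{g + \frac{2 + g}{2 m}}{2 m}$
$\left(F{\left(6,6 \right)} + A{\left(-4,-5 \right)}\right) 24 = \left(\frac{2 + 6 + 2 \cdot 6 \cdot 6}{4 \cdot 36} - 6\right) 24 = \left(\frac{1}{4} \cdot \frac{1}{36} \left(2 + 6 + 72\right) - 6\right) 24 = \left(\frac{1}{4} \cdot \frac{1}{36} \cdot 80 - 6\right) 24 = \left(\frac{5}{9} - 6\right) 24 = \left(- \frac{49}{9}\right) 24 = - \frac{392}{3}$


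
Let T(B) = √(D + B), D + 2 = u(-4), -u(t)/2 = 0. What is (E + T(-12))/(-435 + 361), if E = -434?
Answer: 217/37 - I*√14/74 ≈ 5.8649 - 0.050563*I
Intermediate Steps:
u(t) = 0 (u(t) = -2*0 = 0)
D = -2 (D = -2 + 0 = -2)
T(B) = √(-2 + B)
(E + T(-12))/(-435 + 361) = (-434 + √(-2 - 12))/(-435 + 361) = (-434 + √(-14))/(-74) = (-434 + I*√14)*(-1/74) = 217/37 - I*√14/74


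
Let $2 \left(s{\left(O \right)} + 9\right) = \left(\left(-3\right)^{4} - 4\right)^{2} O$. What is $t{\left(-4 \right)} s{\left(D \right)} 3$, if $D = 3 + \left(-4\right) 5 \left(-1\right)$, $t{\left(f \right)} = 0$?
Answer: $0$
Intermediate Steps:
$D = 23$ ($D = 3 - -20 = 3 + 20 = 23$)
$s{\left(O \right)} = -9 + \frac{5929 O}{2}$ ($s{\left(O \right)} = -9 + \frac{\left(\left(-3\right)^{4} - 4\right)^{2} O}{2} = -9 + \frac{\left(81 - 4\right)^{2} O}{2} = -9 + \frac{77^{2} O}{2} = -9 + \frac{5929 O}{2}$)
$t{\left(-4 \right)} s{\left(D \right)} 3 = 0 \left(-9 + \frac{5929}{2} \cdot 23\right) 3 = 0 \left(-9 + \frac{136367}{2}\right) 3 = 0 \cdot \frac{136349}{2} \cdot 3 = 0 \cdot 3 = 0$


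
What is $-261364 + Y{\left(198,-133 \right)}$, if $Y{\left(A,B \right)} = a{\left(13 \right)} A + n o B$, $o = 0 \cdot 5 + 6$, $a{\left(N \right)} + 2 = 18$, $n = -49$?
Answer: $-219094$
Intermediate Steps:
$a{\left(N \right)} = 16$ ($a{\left(N \right)} = -2 + 18 = 16$)
$o = 6$ ($o = 0 + 6 = 6$)
$Y{\left(A,B \right)} = - 294 B + 16 A$ ($Y{\left(A,B \right)} = 16 A + \left(-49\right) 6 B = 16 A - 294 B = - 294 B + 16 A$)
$-261364 + Y{\left(198,-133 \right)} = -261364 + \left(\left(-294\right) \left(-133\right) + 16 \cdot 198\right) = -261364 + \left(39102 + 3168\right) = -261364 + 42270 = -219094$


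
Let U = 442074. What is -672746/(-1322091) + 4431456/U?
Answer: 1026031934950/97410342789 ≈ 10.533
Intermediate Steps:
-672746/(-1322091) + 4431456/U = -672746/(-1322091) + 4431456/442074 = -672746*(-1/1322091) + 4431456*(1/442074) = 672746/1322091 + 738576/73679 = 1026031934950/97410342789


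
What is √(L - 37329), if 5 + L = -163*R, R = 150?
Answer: 2*I*√15446 ≈ 248.56*I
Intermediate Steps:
L = -24455 (L = -5 - 163*150 = -5 - 24450 = -24455)
√(L - 37329) = √(-24455 - 37329) = √(-61784) = 2*I*√15446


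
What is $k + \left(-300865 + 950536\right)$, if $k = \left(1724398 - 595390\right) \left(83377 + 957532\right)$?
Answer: $1175195237943$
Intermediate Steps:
$k = 1175194588272$ ($k = 1129008 \cdot 1040909 = 1175194588272$)
$k + \left(-300865 + 950536\right) = 1175194588272 + \left(-300865 + 950536\right) = 1175194588272 + 649671 = 1175195237943$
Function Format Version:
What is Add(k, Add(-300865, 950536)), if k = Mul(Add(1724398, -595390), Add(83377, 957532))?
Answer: 1175195237943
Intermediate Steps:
k = 1175194588272 (k = Mul(1129008, 1040909) = 1175194588272)
Add(k, Add(-300865, 950536)) = Add(1175194588272, Add(-300865, 950536)) = Add(1175194588272, 649671) = 1175195237943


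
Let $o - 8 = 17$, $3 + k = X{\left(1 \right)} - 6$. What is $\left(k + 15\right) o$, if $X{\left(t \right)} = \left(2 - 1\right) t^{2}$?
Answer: $175$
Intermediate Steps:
$X{\left(t \right)} = t^{2}$ ($X{\left(t \right)} = \left(2 - 1\right) t^{2} = 1 t^{2} = t^{2}$)
$k = -8$ ($k = -3 + \left(1^{2} - 6\right) = -3 + \left(1 - 6\right) = -3 - 5 = -8$)
$o = 25$ ($o = 8 + 17 = 25$)
$\left(k + 15\right) o = \left(-8 + 15\right) 25 = 7 \cdot 25 = 175$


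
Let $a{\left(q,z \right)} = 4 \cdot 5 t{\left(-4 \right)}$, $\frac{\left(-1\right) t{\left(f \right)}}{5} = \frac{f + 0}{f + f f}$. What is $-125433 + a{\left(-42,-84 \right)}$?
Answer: $- \frac{376199}{3} \approx -1.254 \cdot 10^{5}$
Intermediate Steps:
$t{\left(f \right)} = - \frac{5 f}{f + f^{2}}$ ($t{\left(f \right)} = - 5 \frac{f + 0}{f + f f} = - 5 \frac{f}{f + f^{2}} = - \frac{5 f}{f + f^{2}}$)
$a{\left(q,z \right)} = \frac{100}{3}$ ($a{\left(q,z \right)} = 4 \cdot 5 \left(- \frac{5}{1 - 4}\right) = 20 \left(- \frac{5}{-3}\right) = 20 \left(\left(-5\right) \left(- \frac{1}{3}\right)\right) = 20 \cdot \frac{5}{3} = \frac{100}{3}$)
$-125433 + a{\left(-42,-84 \right)} = -125433 + \frac{100}{3} = - \frac{376199}{3}$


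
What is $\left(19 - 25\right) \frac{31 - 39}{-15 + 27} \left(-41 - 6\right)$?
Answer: $-188$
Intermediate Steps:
$\left(19 - 25\right) \frac{31 - 39}{-15 + 27} \left(-41 - 6\right) = - 6 - \frac{8}{12} \left(-47\right) = - 6 \left(-8\right) \frac{1}{12} \left(-47\right) = - 6 \left(\left(- \frac{2}{3}\right) \left(-47\right)\right) = \left(-6\right) \frac{94}{3} = -188$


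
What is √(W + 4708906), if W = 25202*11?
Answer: 4*√311633 ≈ 2233.0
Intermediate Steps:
W = 277222
√(W + 4708906) = √(277222 + 4708906) = √4986128 = 4*√311633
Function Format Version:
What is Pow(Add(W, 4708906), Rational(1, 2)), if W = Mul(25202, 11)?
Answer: Mul(4, Pow(311633, Rational(1, 2))) ≈ 2233.0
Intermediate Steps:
W = 277222
Pow(Add(W, 4708906), Rational(1, 2)) = Pow(Add(277222, 4708906), Rational(1, 2)) = Pow(4986128, Rational(1, 2)) = Mul(4, Pow(311633, Rational(1, 2)))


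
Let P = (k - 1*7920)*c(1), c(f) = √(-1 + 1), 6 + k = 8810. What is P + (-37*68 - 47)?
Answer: -2563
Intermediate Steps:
k = 8804 (k = -6 + 8810 = 8804)
c(f) = 0 (c(f) = √0 = 0)
P = 0 (P = (8804 - 1*7920)*0 = (8804 - 7920)*0 = 884*0 = 0)
P + (-37*68 - 47) = 0 + (-37*68 - 47) = 0 + (-2516 - 47) = 0 - 2563 = -2563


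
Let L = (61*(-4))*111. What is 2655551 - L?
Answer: 2682635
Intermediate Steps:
L = -27084 (L = -244*111 = -27084)
2655551 - L = 2655551 - 1*(-27084) = 2655551 + 27084 = 2682635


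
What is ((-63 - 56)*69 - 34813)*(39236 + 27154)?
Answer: -2856363360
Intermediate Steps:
((-63 - 56)*69 - 34813)*(39236 + 27154) = (-119*69 - 34813)*66390 = (-8211 - 34813)*66390 = -43024*66390 = -2856363360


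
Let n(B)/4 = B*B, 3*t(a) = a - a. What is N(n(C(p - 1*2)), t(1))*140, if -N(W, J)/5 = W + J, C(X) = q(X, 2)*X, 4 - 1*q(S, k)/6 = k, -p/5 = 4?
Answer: -195148800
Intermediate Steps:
p = -20 (p = -5*4 = -20)
q(S, k) = 24 - 6*k
C(X) = 12*X (C(X) = (24 - 6*2)*X = (24 - 12)*X = 12*X)
t(a) = 0 (t(a) = (a - a)/3 = (⅓)*0 = 0)
n(B) = 4*B² (n(B) = 4*(B*B) = 4*B²)
N(W, J) = -5*J - 5*W (N(W, J) = -5*(W + J) = -5*(J + W) = -5*J - 5*W)
N(n(C(p - 1*2)), t(1))*140 = (-5*0 - 20*(12*(-20 - 1*2))²)*140 = (0 - 20*(12*(-20 - 2))²)*140 = (0 - 20*(12*(-22))²)*140 = (0 - 20*(-264)²)*140 = (0 - 20*69696)*140 = (0 - 5*278784)*140 = (0 - 1393920)*140 = -1393920*140 = -195148800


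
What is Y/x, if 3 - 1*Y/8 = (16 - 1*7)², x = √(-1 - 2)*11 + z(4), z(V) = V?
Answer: -2496/379 + 6864*I*√3/379 ≈ -6.5858 + 31.369*I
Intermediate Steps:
x = 4 + 11*I*√3 (x = √(-1 - 2)*11 + 4 = √(-3)*11 + 4 = (I*√3)*11 + 4 = 11*I*√3 + 4 = 4 + 11*I*√3 ≈ 4.0 + 19.053*I)
Y = -624 (Y = 24 - 8*(16 - 1*7)² = 24 - 8*(16 - 7)² = 24 - 8*9² = 24 - 8*81 = 24 - 648 = -624)
Y/x = -624/(4 + 11*I*√3)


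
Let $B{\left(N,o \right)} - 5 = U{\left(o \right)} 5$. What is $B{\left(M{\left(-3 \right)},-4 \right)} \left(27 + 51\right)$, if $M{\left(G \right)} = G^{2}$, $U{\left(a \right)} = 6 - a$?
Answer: $4290$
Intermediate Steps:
$B{\left(N,o \right)} = 35 - 5 o$ ($B{\left(N,o \right)} = 5 + \left(6 - o\right) 5 = 5 - \left(-30 + 5 o\right) = 35 - 5 o$)
$B{\left(M{\left(-3 \right)},-4 \right)} \left(27 + 51\right) = \left(35 - -20\right) \left(27 + 51\right) = \left(35 + 20\right) 78 = 55 \cdot 78 = 4290$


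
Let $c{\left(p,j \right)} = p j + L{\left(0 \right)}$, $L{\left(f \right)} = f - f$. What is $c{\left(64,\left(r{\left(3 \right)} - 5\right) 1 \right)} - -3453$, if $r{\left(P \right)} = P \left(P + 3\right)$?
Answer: $4285$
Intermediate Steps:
$r{\left(P \right)} = P \left(3 + P\right)$
$L{\left(f \right)} = 0$
$c{\left(p,j \right)} = j p$ ($c{\left(p,j \right)} = p j + 0 = j p + 0 = j p$)
$c{\left(64,\left(r{\left(3 \right)} - 5\right) 1 \right)} - -3453 = \left(3 \left(3 + 3\right) - 5\right) 1 \cdot 64 - -3453 = \left(3 \cdot 6 - 5\right) 1 \cdot 64 + 3453 = \left(18 - 5\right) 1 \cdot 64 + 3453 = 13 \cdot 1 \cdot 64 + 3453 = 13 \cdot 64 + 3453 = 832 + 3453 = 4285$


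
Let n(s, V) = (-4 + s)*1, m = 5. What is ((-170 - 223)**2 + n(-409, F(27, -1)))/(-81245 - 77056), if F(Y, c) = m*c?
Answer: -154036/158301 ≈ -0.97306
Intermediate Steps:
F(Y, c) = 5*c
n(s, V) = -4 + s
((-170 - 223)**2 + n(-409, F(27, -1)))/(-81245 - 77056) = ((-170 - 223)**2 + (-4 - 409))/(-81245 - 77056) = ((-393)**2 - 413)/(-158301) = (154449 - 413)*(-1/158301) = 154036*(-1/158301) = -154036/158301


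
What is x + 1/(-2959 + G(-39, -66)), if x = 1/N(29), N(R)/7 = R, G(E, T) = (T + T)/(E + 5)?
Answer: 46786/10198111 ≈ 0.0045877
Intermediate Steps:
G(E, T) = 2*T/(5 + E) (G(E, T) = (2*T)/(5 + E) = 2*T/(5 + E))
N(R) = 7*R
x = 1/203 (x = 1/(7*29) = 1/203 ≈ 0.0049261)
x + 1/(-2959 + G(-39, -66)) = 1/203 + 1/(-2959 + 2*(-66)/(5 - 39)) = 1/203 + 1/(-2959 + 2*(-66)/(-34)) = 1/203 + 1/(-2959 + 2*(-66)*(-1/34)) = 1/203 + 1/(-2959 + 66/17) = 1/203 + 1/(-50237/17) = 1/203 - 17/50237 = 46786/10198111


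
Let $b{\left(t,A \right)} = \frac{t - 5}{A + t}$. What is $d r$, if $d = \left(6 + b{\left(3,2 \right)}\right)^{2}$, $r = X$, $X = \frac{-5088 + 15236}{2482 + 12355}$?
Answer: $\frac{7956032}{370925} \approx 21.449$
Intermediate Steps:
$X = \frac{10148}{14837} \approx 0.68397$
$r = \frac{10148}{14837} \approx 0.68397$
$b{\left(t,A \right)} = \frac{-5 + t}{A + t}$
$d = \frac{784}{25}$ ($d = \left(6 + \frac{-5 + 3}{2 + 3}\right)^{2} = \left(6 + \frac{1}{5} \left(-2\right)\right)^{2} = \left(6 - \frac{2}{5}\right)^{2} = \left(\frac{28}{5}\right)^{2} = \frac{784}{25} \approx 31.36$)
$d r = \frac{784}{25} \cdot \frac{10148}{14837} = \frac{7956032}{370925}$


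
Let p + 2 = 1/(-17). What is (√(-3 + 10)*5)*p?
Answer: -175*√7/17 ≈ -27.236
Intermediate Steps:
p = -35/17 (p = -2 + 1/(-17) = -2 - 1/17 = -35/17 ≈ -2.0588)
(√(-3 + 10)*5)*p = (√(-3 + 10)*5)*(-35/17) = (√7*5)*(-35/17) = (5*√7)*(-35/17) = -175*√7/17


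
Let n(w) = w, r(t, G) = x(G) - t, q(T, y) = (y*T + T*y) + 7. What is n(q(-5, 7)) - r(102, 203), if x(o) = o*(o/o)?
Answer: -164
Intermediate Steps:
q(T, y) = 7 + 2*T*y (q(T, y) = (T*y + T*y) + 7 = 2*T*y + 7 = 7 + 2*T*y)
x(o) = o (x(o) = o*1 = o)
r(t, G) = G - t
n(q(-5, 7)) - r(102, 203) = (7 + 2*(-5)*7) - (203 - 1*102) = (7 - 70) - (203 - 102) = -63 - 1*101 = -63 - 101 = -164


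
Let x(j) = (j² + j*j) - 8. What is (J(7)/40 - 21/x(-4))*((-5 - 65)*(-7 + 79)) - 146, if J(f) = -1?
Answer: 4390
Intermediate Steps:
x(j) = -8 + 2*j² (x(j) = (j² + j²) - 8 = 2*j² - 8 = -8 + 2*j²)
(J(7)/40 - 21/x(-4))*((-5 - 65)*(-7 + 79)) - 146 = (-1/40 - 21/(-8 + 2*(-4)²))*((-5 - 65)*(-7 + 79)) - 146 = (-1*1/40 - 21/(-8 + 2*16))*(-70*72) - 146 = (-1/40 - 21/(-8 + 32))*(-5040) - 146 = (-1/40 - 21/24)*(-5040) - 146 = (-1/40 - 21*1/24)*(-5040) - 146 = (-1/40 - 7/8)*(-5040) - 146 = -9/10*(-5040) - 146 = 4536 - 146 = 4390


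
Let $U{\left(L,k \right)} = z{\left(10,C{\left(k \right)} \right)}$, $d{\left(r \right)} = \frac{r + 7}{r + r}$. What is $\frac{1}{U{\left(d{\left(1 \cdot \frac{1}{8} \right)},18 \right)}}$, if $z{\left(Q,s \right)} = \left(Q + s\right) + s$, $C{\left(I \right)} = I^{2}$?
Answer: $\frac{1}{658} \approx 0.0015198$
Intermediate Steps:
$d{\left(r \right)} = \frac{7 + r}{2 r}$
$z{\left(Q,s \right)} = Q + 2 s$
$U{\left(L,k \right)} = 10 + 2 k^{2}$
$\frac{1}{U{\left(d{\left(1 \cdot \frac{1}{8} \right)},18 \right)}} = \frac{1}{10 + 2 \cdot 18^{2}} = \frac{1}{10 + 2 \cdot 324} = \frac{1}{10 + 648} = \frac{1}{658}$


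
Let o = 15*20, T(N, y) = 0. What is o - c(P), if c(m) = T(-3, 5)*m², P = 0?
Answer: 300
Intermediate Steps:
c(m) = 0 (c(m) = 0*m² = 0)
o = 300
o - c(P) = 300 - 1*0 = 300 + 0 = 300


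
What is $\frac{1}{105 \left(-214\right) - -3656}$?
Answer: $- \frac{1}{18814} \approx -5.3152 \cdot 10^{-5}$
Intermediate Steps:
$\frac{1}{105 \left(-214\right) - -3656} = \frac{1}{-22470 + 3656} = \frac{1}{-18814} = - \frac{1}{18814}$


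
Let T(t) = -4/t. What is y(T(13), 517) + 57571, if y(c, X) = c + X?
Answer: 755140/13 ≈ 58088.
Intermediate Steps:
y(c, X) = X + c
y(T(13), 517) + 57571 = (517 - 4/13) + 57571 = 6717/13 + 57571 = 755140/13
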